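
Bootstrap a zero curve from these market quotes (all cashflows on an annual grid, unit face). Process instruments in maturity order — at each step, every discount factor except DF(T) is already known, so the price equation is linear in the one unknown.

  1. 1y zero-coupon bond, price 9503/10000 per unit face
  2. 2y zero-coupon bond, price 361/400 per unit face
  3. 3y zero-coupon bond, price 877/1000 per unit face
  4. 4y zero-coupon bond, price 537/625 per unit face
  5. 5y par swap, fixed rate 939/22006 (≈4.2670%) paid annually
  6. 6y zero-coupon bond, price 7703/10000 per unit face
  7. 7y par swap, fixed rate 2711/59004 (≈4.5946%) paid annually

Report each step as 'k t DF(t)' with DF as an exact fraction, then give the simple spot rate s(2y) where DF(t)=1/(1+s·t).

1 1 9503/10000
2 2 361/400
3 3 877/1000
4 4 537/625
5 5 4061/5000
6 6 7703/10000
7 7 7289/10000
s(2y) = (1/(361/400) − 1)/(2) = 39/722 ≈ 5.4017%

step 1 [1y] zero: DF = P = 9503/10000 ≈ 0.950300
step 2 [2y] zero: DF = P = 361/400 ≈ 0.902500
step 3 [3y] zero: DF = P = 877/1000 ≈ 0.877000
step 4 [4y] zero: DF = P = 537/625 ≈ 0.859200
step 5 [5y] swap r/1=939/22006: DF=(1 − 939/22006·(0.950300+0.902500+0.877000+0.859200))/(1+939/22006) = 4061/5000 ≈ 0.812200
step 6 [6y] zero: DF = P = 7703/10000 ≈ 0.770300
step 7 [7y] swap r/1=2711/59004: DF=(1 − 2711/59004·(0.950300+0.902500+0.877000+0.859200+0.812200+0.770300))/(1+2711/59004) = 7289/10000 ≈ 0.728900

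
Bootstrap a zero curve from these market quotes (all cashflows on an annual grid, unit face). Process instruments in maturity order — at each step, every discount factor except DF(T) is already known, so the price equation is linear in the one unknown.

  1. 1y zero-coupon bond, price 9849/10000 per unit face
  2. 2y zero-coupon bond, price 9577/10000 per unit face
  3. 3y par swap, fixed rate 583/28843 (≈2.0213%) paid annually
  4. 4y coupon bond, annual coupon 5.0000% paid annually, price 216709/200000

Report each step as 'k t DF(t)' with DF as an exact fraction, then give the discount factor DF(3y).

1 1 9849/10000
2 2 9577/10000
3 3 9417/10000
4 4 4473/5000
DF(3y) = 9417/10000 ≈ 0.941700

step 1 [1y] zero: DF = P = 9849/10000 ≈ 0.984900
step 2 [2y] zero: DF = P = 9577/10000 ≈ 0.957700
step 3 [3y] swap r/1=583/28843: DF=(1 − 583/28843·(0.984900+0.957700))/(1+583/28843) = 9417/10000 ≈ 0.941700
step 4 [4y] bond c/1=1/20: DF=(216709/200000 − 1/20·(0.984900+0.957700+0.941700))/(1+1/20) = 4473/5000 ≈ 0.894600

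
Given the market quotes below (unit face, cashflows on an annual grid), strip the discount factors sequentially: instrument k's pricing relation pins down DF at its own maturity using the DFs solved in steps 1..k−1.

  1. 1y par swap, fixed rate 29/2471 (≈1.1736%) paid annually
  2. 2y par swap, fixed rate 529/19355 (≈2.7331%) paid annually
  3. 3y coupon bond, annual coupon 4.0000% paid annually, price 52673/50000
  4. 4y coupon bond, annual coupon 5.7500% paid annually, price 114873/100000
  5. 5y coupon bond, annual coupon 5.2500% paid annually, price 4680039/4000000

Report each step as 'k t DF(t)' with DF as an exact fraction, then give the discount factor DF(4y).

step 1 [1y] swap r/1=29/2471: DF=(1 − 29/2471·(0))/(1+29/2471) = 2471/2500 ≈ 0.988400
step 2 [2y] swap r/1=529/19355: DF=(1 − 529/19355·(0.988400))/(1+529/19355) = 9471/10000 ≈ 0.947100
step 3 [3y] bond c/1=1/25: DF=(52673/50000 − 1/25·(0.988400+0.947100))/(1+1/25) = 1877/2000 ≈ 0.938500
step 4 [4y] bond c/1=23/400: DF=(114873/100000 − 23/400·(0.988400+0.947100+0.938500))/(1+23/400) = 93/100 ≈ 0.930000
step 5 [5y] bond c/1=21/400: DF=(4680039/4000000 − 21/400·(0.988400+0.947100+0.938500+0.930000))/(1+21/400) = 9219/10000 ≈ 0.921900

1 1 2471/2500
2 2 9471/10000
3 3 1877/2000
4 4 93/100
5 5 9219/10000
DF(4y) = 93/100 ≈ 0.930000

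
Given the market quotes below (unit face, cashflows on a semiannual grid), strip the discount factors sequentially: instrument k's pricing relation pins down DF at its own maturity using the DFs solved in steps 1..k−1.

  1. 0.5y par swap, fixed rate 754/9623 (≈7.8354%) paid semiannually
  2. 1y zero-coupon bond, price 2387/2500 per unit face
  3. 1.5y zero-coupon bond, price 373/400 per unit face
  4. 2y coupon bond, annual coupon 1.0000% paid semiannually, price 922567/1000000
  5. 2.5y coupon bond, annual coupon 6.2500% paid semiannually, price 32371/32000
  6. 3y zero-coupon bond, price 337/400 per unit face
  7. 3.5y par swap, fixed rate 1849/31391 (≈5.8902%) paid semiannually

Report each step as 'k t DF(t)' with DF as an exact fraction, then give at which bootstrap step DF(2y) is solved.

step 1 [0.5y] swap r/2=377/9623: DF=(1 − 377/9623·(0))/(1+377/9623) = 9623/10000 ≈ 0.962300
step 2 [1y] zero: DF = P = 2387/2500 ≈ 0.954800
step 3 [1.5y] zero: DF = P = 373/400 ≈ 0.932500
step 4 [2y] bond c/2=1/200: DF=(922567/1000000 − 1/200·(0.962300+0.954800+0.932500))/(1+1/200) = 4519/5000 ≈ 0.903800
step 5 [2.5y] bond c/2=1/32: DF=(32371/32000 − 1/32·(0.962300+0.954800+0.932500+0.903800))/(1+1/32) = 542/625 ≈ 0.867200
step 6 [3y] zero: DF = P = 337/400 ≈ 0.842500
step 7 [3.5y] swap r/2=1849/62782: DF=(1 − 1849/62782·(0.962300+0.954800+0.932500+0.903800+0.867200+0.842500))/(1+1849/62782) = 8151/10000 ≈ 0.815100

1 1/2 9623/10000
2 1 2387/2500
3 3/2 373/400
4 2 4519/5000
5 5/2 542/625
6 3 337/400
7 7/2 8151/10000
DF(2y) is solved at step 4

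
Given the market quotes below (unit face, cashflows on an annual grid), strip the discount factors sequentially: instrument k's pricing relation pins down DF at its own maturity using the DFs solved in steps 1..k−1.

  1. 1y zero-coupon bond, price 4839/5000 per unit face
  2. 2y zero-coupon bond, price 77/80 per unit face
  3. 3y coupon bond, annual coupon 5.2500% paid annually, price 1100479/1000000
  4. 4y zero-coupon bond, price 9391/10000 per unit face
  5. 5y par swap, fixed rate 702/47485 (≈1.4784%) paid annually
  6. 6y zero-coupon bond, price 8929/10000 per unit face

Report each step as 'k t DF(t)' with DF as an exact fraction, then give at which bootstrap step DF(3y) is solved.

step 1 [1y] zero: DF = P = 4839/5000 ≈ 0.967800
step 2 [2y] zero: DF = P = 77/80 ≈ 0.962500
step 3 [3y] bond c/1=21/400: DF=(1100479/1000000 − 21/400·(0.967800+0.962500))/(1+21/400) = 9493/10000 ≈ 0.949300
step 4 [4y] zero: DF = P = 9391/10000 ≈ 0.939100
step 5 [5y] swap r/1=702/47485: DF=(1 − 702/47485·(0.967800+0.962500+0.949300+0.939100))/(1+702/47485) = 4649/5000 ≈ 0.929800
step 6 [6y] zero: DF = P = 8929/10000 ≈ 0.892900

1 1 4839/5000
2 2 77/80
3 3 9493/10000
4 4 9391/10000
5 5 4649/5000
6 6 8929/10000
DF(3y) is solved at step 3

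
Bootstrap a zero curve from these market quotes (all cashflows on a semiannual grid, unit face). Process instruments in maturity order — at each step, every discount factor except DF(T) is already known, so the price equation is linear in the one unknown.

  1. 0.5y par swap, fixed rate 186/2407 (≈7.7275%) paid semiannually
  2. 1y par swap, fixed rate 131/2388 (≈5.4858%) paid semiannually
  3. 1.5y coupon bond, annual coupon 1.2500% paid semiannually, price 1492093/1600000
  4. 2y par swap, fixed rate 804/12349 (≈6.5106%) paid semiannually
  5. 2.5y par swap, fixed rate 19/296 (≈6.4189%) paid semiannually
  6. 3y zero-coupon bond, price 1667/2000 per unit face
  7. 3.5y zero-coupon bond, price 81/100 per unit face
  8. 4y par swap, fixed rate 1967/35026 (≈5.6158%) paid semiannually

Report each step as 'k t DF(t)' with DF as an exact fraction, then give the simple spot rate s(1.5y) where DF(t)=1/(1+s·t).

step 1 [0.5y] swap r/2=93/2407: DF=(1 − 93/2407·(0))/(1+93/2407) = 2407/2500 ≈ 0.962800
step 2 [1y] swap r/2=131/4776: DF=(1 − 131/4776·(0.962800))/(1+131/4776) = 2369/2500 ≈ 0.947600
step 3 [1.5y] bond c/2=1/160: DF=(1492093/1600000 − 1/160·(0.962800+0.947600))/(1+1/160) = 9149/10000 ≈ 0.914900
step 4 [2y] swap r/2=402/12349: DF=(1 − 402/12349·(0.962800+0.947600+0.914900))/(1+402/12349) = 4397/5000 ≈ 0.879400
step 5 [2.5y] swap r/2=19/592: DF=(1 − 19/592·(0.962800+0.947600+0.914900+0.879400))/(1+19/592) = 8537/10000 ≈ 0.853700
step 6 [3y] zero: DF = P = 1667/2000 ≈ 0.833500
step 7 [3.5y] zero: DF = P = 81/100 ≈ 0.810000
step 8 [4y] swap r/2=1967/70052: DF=(1 − 1967/70052·(0.962800+0.947600+0.914900+0.879400+0.853700+0.833500+0.810000))/(1+1967/70052) = 8033/10000 ≈ 0.803300

1 1/2 2407/2500
2 1 2369/2500
3 3/2 9149/10000
4 2 4397/5000
5 5/2 8537/10000
6 3 1667/2000
7 7/2 81/100
8 4 8033/10000
s(1.5y) = (1/(9149/10000) − 1)/(3/2) = 1702/27447 ≈ 6.2010%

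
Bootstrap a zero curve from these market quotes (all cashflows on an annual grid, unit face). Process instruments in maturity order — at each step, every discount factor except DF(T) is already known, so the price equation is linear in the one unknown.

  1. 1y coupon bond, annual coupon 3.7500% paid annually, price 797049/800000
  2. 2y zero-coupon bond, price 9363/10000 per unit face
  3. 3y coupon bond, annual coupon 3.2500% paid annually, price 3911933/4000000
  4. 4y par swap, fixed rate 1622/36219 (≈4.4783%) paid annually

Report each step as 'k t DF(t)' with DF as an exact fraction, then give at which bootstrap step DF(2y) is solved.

step 1 [1y] bond c/1=3/80: DF=(797049/800000 − 3/80·(0))/(1+3/80) = 9603/10000 ≈ 0.960300
step 2 [2y] zero: DF = P = 9363/10000 ≈ 0.936300
step 3 [3y] bond c/1=13/400: DF=(3911933/4000000 − 13/400·(0.960300+0.936300))/(1+13/400) = 71/80 ≈ 0.887500
step 4 [4y] swap r/1=1622/36219: DF=(1 − 1622/36219·(0.960300+0.936300+0.887500))/(1+1622/36219) = 4189/5000 ≈ 0.837800

1 1 9603/10000
2 2 9363/10000
3 3 71/80
4 4 4189/5000
DF(2y) is solved at step 2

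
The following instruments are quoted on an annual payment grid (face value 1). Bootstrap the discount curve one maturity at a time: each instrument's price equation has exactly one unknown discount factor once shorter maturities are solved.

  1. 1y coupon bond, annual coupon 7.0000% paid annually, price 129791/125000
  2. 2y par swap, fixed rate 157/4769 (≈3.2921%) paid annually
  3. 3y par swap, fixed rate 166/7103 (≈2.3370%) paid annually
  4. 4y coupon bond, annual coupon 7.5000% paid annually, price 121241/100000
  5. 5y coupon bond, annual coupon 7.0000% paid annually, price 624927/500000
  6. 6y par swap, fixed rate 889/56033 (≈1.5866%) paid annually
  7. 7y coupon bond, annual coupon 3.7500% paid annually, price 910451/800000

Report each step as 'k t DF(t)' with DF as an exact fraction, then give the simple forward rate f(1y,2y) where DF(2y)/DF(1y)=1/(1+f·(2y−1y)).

1 1 1213/1250
2 2 2343/2500
3 3 1167/1250
4 4 581/625
5 5 4607/5000
6 6 9111/10000
7 7 559/625
f(1y,2y) = ((1213/1250)/(2343/2500) − 1)/(1) = 83/2343 ≈ 3.5425%

step 1 [1y] bond c/1=7/100: DF=(129791/125000 − 7/100·(0))/(1+7/100) = 1213/1250 ≈ 0.970400
step 2 [2y] swap r/1=157/4769: DF=(1 − 157/4769·(0.970400))/(1+157/4769) = 2343/2500 ≈ 0.937200
step 3 [3y] swap r/1=166/7103: DF=(1 − 166/7103·(0.970400+0.937200))/(1+166/7103) = 1167/1250 ≈ 0.933600
step 4 [4y] bond c/1=3/40: DF=(121241/100000 − 3/40·(0.970400+0.937200+0.933600))/(1+3/40) = 581/625 ≈ 0.929600
step 5 [5y] bond c/1=7/100: DF=(624927/500000 − 7/100·(0.970400+0.937200+0.933600+0.929600))/(1+7/100) = 4607/5000 ≈ 0.921400
step 6 [6y] swap r/1=889/56033: DF=(1 − 889/56033·(0.970400+0.937200+0.933600+0.929600+0.921400))/(1+889/56033) = 9111/10000 ≈ 0.911100
step 7 [7y] bond c/1=3/80: DF=(910451/800000 − 3/80·(0.970400+0.937200+0.933600+0.929600+0.921400+0.911100))/(1+3/80) = 559/625 ≈ 0.894400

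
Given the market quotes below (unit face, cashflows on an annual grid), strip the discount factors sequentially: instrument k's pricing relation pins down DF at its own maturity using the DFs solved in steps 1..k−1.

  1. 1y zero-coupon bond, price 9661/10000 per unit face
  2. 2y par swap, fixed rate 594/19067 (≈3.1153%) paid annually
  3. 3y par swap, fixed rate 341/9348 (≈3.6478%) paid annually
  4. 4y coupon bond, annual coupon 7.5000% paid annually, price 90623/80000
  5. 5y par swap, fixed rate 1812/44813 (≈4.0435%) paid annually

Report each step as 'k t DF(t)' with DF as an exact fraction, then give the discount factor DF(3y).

step 1 [1y] zero: DF = P = 9661/10000 ≈ 0.966100
step 2 [2y] swap r/1=594/19067: DF=(1 − 594/19067·(0.966100))/(1+594/19067) = 4703/5000 ≈ 0.940600
step 3 [3y] swap r/1=341/9348: DF=(1 − 341/9348·(0.966100+0.940600))/(1+341/9348) = 8977/10000 ≈ 0.897700
step 4 [4y] bond c/1=3/40: DF=(90623/80000 − 3/40·(0.966100+0.940600+0.897700))/(1+3/40) = 8581/10000 ≈ 0.858100
step 5 [5y] swap r/1=1812/44813: DF=(1 − 1812/44813·(0.966100+0.940600+0.897700+0.858100))/(1+1812/44813) = 2047/2500 ≈ 0.818800

1 1 9661/10000
2 2 4703/5000
3 3 8977/10000
4 4 8581/10000
5 5 2047/2500
DF(3y) = 8977/10000 ≈ 0.897700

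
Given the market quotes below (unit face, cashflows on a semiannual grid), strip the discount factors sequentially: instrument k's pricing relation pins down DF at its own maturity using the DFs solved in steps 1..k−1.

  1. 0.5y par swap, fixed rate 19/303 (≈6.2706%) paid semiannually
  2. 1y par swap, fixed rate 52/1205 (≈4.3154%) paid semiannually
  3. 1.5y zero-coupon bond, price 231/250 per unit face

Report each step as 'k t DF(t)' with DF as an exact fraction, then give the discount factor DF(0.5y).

step 1 [0.5y] swap r/2=19/606: DF=(1 − 19/606·(0))/(1+19/606) = 606/625 ≈ 0.969600
step 2 [1y] swap r/2=26/1205: DF=(1 − 26/1205·(0.969600))/(1+26/1205) = 599/625 ≈ 0.958400
step 3 [1.5y] zero: DF = P = 231/250 ≈ 0.924000

1 1/2 606/625
2 1 599/625
3 3/2 231/250
DF(0.5y) = 606/625 ≈ 0.969600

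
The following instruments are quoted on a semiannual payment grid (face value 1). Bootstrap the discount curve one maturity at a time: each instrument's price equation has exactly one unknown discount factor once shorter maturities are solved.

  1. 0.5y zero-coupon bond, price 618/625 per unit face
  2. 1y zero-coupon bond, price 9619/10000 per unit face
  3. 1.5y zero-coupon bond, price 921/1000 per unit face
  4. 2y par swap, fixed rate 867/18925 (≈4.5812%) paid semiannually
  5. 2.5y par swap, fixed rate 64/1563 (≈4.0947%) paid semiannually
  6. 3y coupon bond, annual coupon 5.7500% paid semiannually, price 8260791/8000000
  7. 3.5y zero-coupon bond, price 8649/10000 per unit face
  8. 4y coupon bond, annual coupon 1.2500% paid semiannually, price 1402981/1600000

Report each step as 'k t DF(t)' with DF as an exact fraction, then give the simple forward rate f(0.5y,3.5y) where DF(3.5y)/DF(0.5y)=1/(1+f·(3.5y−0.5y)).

step 1 [0.5y] zero: DF = P = 618/625 ≈ 0.988800
step 2 [1y] zero: DF = P = 9619/10000 ≈ 0.961900
step 3 [1.5y] zero: DF = P = 921/1000 ≈ 0.921000
step 4 [2y] swap r/2=867/37850: DF=(1 − 867/37850·(0.988800+0.961900+0.921000))/(1+867/37850) = 9133/10000 ≈ 0.913300
step 5 [2.5y] swap r/2=32/1563: DF=(1 − 32/1563·(0.988800+0.961900+0.921000+0.913300))/(1+32/1563) = 113/125 ≈ 0.904000
step 6 [3y] bond c/2=23/800: DF=(8260791/8000000 − 23/800·(0.988800+0.961900+0.921000+0.913300+0.904000))/(1+23/800) = 8727/10000 ≈ 0.872700
step 7 [3.5y] zero: DF = P = 8649/10000 ≈ 0.864900
step 8 [4y] bond c/2=1/160: DF=(1402981/1600000 − 1/160·(0.988800+0.961900+0.921000+0.913300+0.904000+0.872700+0.864900))/(1+1/160) = 1663/2000 ≈ 0.831500

1 1/2 618/625
2 1 9619/10000
3 3/2 921/1000
4 2 9133/10000
5 5/2 113/125
6 3 8727/10000
7 7/2 8649/10000
8 4 1663/2000
f(0.5y,3.5y) = ((618/625)/(8649/10000) − 1)/(3) = 413/8649 ≈ 4.7751%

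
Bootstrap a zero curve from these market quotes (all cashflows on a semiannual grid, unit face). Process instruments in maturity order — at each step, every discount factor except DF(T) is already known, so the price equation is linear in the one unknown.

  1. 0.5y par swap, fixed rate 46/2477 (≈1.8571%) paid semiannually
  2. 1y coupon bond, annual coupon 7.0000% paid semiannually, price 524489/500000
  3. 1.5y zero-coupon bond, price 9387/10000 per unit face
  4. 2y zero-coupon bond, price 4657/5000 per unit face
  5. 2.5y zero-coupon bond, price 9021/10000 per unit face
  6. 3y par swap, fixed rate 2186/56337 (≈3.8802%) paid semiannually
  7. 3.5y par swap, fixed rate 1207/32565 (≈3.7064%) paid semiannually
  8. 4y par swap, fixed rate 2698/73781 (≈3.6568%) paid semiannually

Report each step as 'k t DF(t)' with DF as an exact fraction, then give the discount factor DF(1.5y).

1 1/2 2477/2500
2 1 49/50
3 3/2 9387/10000
4 2 4657/5000
5 5/2 9021/10000
6 3 8907/10000
7 7/2 8793/10000
8 4 8651/10000
DF(1.5y) = 9387/10000 ≈ 0.938700

step 1 [0.5y] swap r/2=23/2477: DF=(1 − 23/2477·(0))/(1+23/2477) = 2477/2500 ≈ 0.990800
step 2 [1y] bond c/2=7/200: DF=(524489/500000 − 7/200·(0.990800))/(1+7/200) = 49/50 ≈ 0.980000
step 3 [1.5y] zero: DF = P = 9387/10000 ≈ 0.938700
step 4 [2y] zero: DF = P = 4657/5000 ≈ 0.931400
step 5 [2.5y] zero: DF = P = 9021/10000 ≈ 0.902100
step 6 [3y] swap r/2=1093/56337: DF=(1 − 1093/56337·(0.990800+0.980000+0.938700+0.931400+0.902100))/(1+1093/56337) = 8907/10000 ≈ 0.890700
step 7 [3.5y] swap r/2=1207/65130: DF=(1 − 1207/65130·(0.990800+0.980000+0.938700+0.931400+0.902100+0.890700))/(1+1207/65130) = 8793/10000 ≈ 0.879300
step 8 [4y] swap r/2=1349/73781: DF=(1 − 1349/73781·(0.990800+0.980000+0.938700+0.931400+0.902100+0.890700+0.879300))/(1+1349/73781) = 8651/10000 ≈ 0.865100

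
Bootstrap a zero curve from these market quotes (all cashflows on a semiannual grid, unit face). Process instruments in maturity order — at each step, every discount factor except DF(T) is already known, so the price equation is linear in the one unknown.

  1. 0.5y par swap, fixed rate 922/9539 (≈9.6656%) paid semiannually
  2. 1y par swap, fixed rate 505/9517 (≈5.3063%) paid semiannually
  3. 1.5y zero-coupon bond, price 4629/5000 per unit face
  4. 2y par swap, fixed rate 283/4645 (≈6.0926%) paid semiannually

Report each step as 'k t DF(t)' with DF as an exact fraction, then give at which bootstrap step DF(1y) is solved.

step 1 [0.5y] swap r/2=461/9539: DF=(1 − 461/9539·(0))/(1+461/9539) = 9539/10000 ≈ 0.953900
step 2 [1y] swap r/2=505/19034: DF=(1 − 505/19034·(0.953900))/(1+505/19034) = 1899/2000 ≈ 0.949500
step 3 [1.5y] zero: DF = P = 4629/5000 ≈ 0.925800
step 4 [2y] swap r/2=283/9290: DF=(1 − 283/9290·(0.953900+0.949500+0.925800))/(1+283/9290) = 2217/2500 ≈ 0.886800

1 1/2 9539/10000
2 1 1899/2000
3 3/2 4629/5000
4 2 2217/2500
DF(1y) is solved at step 2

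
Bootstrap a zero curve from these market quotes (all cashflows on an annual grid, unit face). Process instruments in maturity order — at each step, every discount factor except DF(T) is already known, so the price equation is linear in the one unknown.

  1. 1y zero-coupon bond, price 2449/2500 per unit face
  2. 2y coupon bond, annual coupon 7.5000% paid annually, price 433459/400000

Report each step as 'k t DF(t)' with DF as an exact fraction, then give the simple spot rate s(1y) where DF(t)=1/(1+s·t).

step 1 [1y] zero: DF = P = 2449/2500 ≈ 0.979600
step 2 [2y] bond c/1=3/40: DF=(433459/400000 − 3/40·(0.979600))/(1+3/40) = 9397/10000 ≈ 0.939700

1 1 2449/2500
2 2 9397/10000
s(1y) = (1/(2449/2500) − 1)/(1) = 51/2449 ≈ 2.0825%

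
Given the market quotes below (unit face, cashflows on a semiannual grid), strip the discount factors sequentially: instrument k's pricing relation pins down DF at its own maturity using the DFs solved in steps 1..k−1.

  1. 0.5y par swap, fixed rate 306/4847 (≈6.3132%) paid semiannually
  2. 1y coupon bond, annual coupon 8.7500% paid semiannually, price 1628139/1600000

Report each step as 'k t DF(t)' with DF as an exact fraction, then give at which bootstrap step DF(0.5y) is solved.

step 1 [0.5y] swap r/2=153/4847: DF=(1 − 153/4847·(0))/(1+153/4847) = 4847/5000 ≈ 0.969400
step 2 [1y] bond c/2=7/160: DF=(1628139/1600000 − 7/160·(0.969400))/(1+7/160) = 9343/10000 ≈ 0.934300

1 1/2 4847/5000
2 1 9343/10000
DF(0.5y) is solved at step 1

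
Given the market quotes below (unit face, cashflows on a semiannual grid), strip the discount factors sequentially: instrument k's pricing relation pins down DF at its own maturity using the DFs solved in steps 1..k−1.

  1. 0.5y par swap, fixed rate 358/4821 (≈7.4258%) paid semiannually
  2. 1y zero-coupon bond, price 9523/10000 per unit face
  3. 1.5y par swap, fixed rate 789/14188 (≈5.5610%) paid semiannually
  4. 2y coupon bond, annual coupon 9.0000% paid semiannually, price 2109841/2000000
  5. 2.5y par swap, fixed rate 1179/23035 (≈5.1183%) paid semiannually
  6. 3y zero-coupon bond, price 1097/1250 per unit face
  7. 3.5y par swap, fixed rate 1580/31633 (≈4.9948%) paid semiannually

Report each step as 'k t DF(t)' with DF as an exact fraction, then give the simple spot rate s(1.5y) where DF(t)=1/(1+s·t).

step 1 [0.5y] swap r/2=179/4821: DF=(1 − 179/4821·(0))/(1+179/4821) = 4821/5000 ≈ 0.964200
step 2 [1y] zero: DF = P = 9523/10000 ≈ 0.952300
step 3 [1.5y] swap r/2=789/28376: DF=(1 − 789/28376·(0.964200+0.952300))/(1+789/28376) = 9211/10000 ≈ 0.921100
step 4 [2y] bond c/2=9/200: DF=(2109841/2000000 − 9/200·(0.964200+0.952300+0.921100))/(1+9/200) = 8873/10000 ≈ 0.887300
step 5 [2.5y] swap r/2=1179/46070: DF=(1 − 1179/46070·(0.964200+0.952300+0.921100+0.887300))/(1+1179/46070) = 8821/10000 ≈ 0.882100
step 6 [3y] zero: DF = P = 1097/1250 ≈ 0.877600
step 7 [3.5y] swap r/2=790/31633: DF=(1 − 790/31633·(0.964200+0.952300+0.921100+0.887300+0.882100+0.877600))/(1+790/31633) = 421/500 ≈ 0.842000

1 1/2 4821/5000
2 1 9523/10000
3 3/2 9211/10000
4 2 8873/10000
5 5/2 8821/10000
6 3 1097/1250
7 7/2 421/500
s(1.5y) = (1/(9211/10000) − 1)/(3/2) = 526/9211 ≈ 5.7106%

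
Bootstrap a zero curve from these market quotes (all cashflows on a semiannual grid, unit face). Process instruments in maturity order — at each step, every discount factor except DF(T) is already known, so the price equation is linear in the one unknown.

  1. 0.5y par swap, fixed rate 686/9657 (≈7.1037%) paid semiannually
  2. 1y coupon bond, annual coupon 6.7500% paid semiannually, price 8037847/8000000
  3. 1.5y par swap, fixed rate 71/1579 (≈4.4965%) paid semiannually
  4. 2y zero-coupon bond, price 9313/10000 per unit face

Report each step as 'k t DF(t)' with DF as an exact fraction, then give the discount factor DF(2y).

step 1 [0.5y] swap r/2=343/9657: DF=(1 − 343/9657·(0))/(1+343/9657) = 9657/10000 ≈ 0.965700
step 2 [1y] bond c/2=27/800: DF=(8037847/8000000 − 27/800·(0.965700))/(1+27/800) = 2351/2500 ≈ 0.940400
step 3 [1.5y] swap r/2=71/3158: DF=(1 − 71/3158·(0.965700+0.940400))/(1+71/3158) = 9361/10000 ≈ 0.936100
step 4 [2y] zero: DF = P = 9313/10000 ≈ 0.931300

1 1/2 9657/10000
2 1 2351/2500
3 3/2 9361/10000
4 2 9313/10000
DF(2y) = 9313/10000 ≈ 0.931300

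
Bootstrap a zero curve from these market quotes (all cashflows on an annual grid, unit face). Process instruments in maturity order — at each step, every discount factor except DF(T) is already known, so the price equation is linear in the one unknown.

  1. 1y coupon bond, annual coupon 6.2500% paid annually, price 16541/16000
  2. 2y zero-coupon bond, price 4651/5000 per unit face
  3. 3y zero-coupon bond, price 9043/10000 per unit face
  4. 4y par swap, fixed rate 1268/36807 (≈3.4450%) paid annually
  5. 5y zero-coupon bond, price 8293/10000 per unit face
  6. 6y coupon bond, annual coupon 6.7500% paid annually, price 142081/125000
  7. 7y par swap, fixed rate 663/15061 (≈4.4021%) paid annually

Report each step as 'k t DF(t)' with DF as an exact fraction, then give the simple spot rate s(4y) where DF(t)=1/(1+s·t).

1 1 973/1000
2 2 4651/5000
3 3 9043/10000
4 4 2183/2500
5 5 8293/10000
6 6 1949/2500
7 7 1837/2500
s(4y) = (1/(2183/2500) − 1)/(4) = 317/8732 ≈ 3.6303%

step 1 [1y] bond c/1=1/16: DF=(16541/16000 − 1/16·(0))/(1+1/16) = 973/1000 ≈ 0.973000
step 2 [2y] zero: DF = P = 4651/5000 ≈ 0.930200
step 3 [3y] zero: DF = P = 9043/10000 ≈ 0.904300
step 4 [4y] swap r/1=1268/36807: DF=(1 − 1268/36807·(0.973000+0.930200+0.904300))/(1+1268/36807) = 2183/2500 ≈ 0.873200
step 5 [5y] zero: DF = P = 8293/10000 ≈ 0.829300
step 6 [6y] bond c/1=27/400: DF=(142081/125000 − 27/400·(0.973000+0.930200+0.904300+0.873200+0.829300))/(1+27/400) = 1949/2500 ≈ 0.779600
step 7 [7y] swap r/1=663/15061: DF=(1 − 663/15061·(0.973000+0.930200+0.904300+0.873200+0.829300+0.779600))/(1+663/15061) = 1837/2500 ≈ 0.734800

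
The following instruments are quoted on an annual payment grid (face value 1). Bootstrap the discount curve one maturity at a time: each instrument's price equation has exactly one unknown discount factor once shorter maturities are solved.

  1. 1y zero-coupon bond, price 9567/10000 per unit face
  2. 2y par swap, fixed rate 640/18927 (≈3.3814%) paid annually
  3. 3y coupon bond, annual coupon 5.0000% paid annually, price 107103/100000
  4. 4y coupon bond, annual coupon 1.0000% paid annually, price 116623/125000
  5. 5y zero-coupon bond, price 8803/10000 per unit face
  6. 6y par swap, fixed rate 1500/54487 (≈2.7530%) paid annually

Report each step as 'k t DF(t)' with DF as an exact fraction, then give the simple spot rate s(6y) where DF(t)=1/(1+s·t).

1 1 9567/10000
2 2 117/125
3 3 9299/10000
4 4 4479/5000
5 5 8803/10000
6 6 17/20
s(6y) = (1/(17/20) − 1)/(6) = 1/34 ≈ 2.9412%

step 1 [1y] zero: DF = P = 9567/10000 ≈ 0.956700
step 2 [2y] swap r/1=640/18927: DF=(1 − 640/18927·(0.956700))/(1+640/18927) = 117/125 ≈ 0.936000
step 3 [3y] bond c/1=1/20: DF=(107103/100000 − 1/20·(0.956700+0.936000))/(1+1/20) = 9299/10000 ≈ 0.929900
step 4 [4y] bond c/1=1/100: DF=(116623/125000 − 1/100·(0.956700+0.936000+0.929900))/(1+1/100) = 4479/5000 ≈ 0.895800
step 5 [5y] zero: DF = P = 8803/10000 ≈ 0.880300
step 6 [6y] swap r/1=1500/54487: DF=(1 − 1500/54487·(0.956700+0.936000+0.929900+0.895800+0.880300))/(1+1500/54487) = 17/20 ≈ 0.850000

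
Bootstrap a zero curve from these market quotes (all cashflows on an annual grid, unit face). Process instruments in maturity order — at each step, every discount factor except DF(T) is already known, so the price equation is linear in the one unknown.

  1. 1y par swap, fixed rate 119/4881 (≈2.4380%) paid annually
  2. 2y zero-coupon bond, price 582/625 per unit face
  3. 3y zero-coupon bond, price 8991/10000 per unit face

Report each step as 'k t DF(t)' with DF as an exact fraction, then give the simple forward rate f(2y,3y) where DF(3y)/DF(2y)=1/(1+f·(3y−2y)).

step 1 [1y] swap r/1=119/4881: DF=(1 − 119/4881·(0))/(1+119/4881) = 4881/5000 ≈ 0.976200
step 2 [2y] zero: DF = P = 582/625 ≈ 0.931200
step 3 [3y] zero: DF = P = 8991/10000 ≈ 0.899100

1 1 4881/5000
2 2 582/625
3 3 8991/10000
f(2y,3y) = ((582/625)/(8991/10000) − 1)/(1) = 107/2997 ≈ 3.5702%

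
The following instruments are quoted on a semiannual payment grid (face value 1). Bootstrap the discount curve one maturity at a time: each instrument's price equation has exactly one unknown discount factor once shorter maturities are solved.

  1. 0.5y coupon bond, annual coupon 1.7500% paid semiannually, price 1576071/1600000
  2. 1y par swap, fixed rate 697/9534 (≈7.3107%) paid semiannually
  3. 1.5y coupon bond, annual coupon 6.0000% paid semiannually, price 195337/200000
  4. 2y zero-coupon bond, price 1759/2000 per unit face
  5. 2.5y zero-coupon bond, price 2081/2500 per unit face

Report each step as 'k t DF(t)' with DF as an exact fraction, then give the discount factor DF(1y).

1 1/2 1953/2000
2 1 9303/10000
3 3/2 8927/10000
4 2 1759/2000
5 5/2 2081/2500
DF(1y) = 9303/10000 ≈ 0.930300

step 1 [0.5y] bond c/2=7/800: DF=(1576071/1600000 − 7/800·(0))/(1+7/800) = 1953/2000 ≈ 0.976500
step 2 [1y] swap r/2=697/19068: DF=(1 − 697/19068·(0.976500))/(1+697/19068) = 9303/10000 ≈ 0.930300
step 3 [1.5y] bond c/2=3/100: DF=(195337/200000 − 3/100·(0.976500+0.930300))/(1+3/100) = 8927/10000 ≈ 0.892700
step 4 [2y] zero: DF = P = 1759/2000 ≈ 0.879500
step 5 [2.5y] zero: DF = P = 2081/2500 ≈ 0.832400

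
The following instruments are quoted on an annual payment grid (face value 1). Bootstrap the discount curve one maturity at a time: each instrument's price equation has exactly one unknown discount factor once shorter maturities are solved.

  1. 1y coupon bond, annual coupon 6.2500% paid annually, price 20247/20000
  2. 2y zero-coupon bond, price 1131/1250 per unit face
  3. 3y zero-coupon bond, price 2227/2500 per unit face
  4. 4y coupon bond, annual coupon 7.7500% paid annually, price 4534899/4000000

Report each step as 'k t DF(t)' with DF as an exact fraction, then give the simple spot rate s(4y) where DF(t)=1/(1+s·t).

1 1 1191/1250
2 2 1131/1250
3 3 2227/2500
4 4 1709/2000
s(4y) = (1/(1709/2000) − 1)/(4) = 291/6836 ≈ 4.2569%

step 1 [1y] bond c/1=1/16: DF=(20247/20000 − 1/16·(0))/(1+1/16) = 1191/1250 ≈ 0.952800
step 2 [2y] zero: DF = P = 1131/1250 ≈ 0.904800
step 3 [3y] zero: DF = P = 2227/2500 ≈ 0.890800
step 4 [4y] bond c/1=31/400: DF=(4534899/4000000 − 31/400·(0.952800+0.904800+0.890800))/(1+31/400) = 1709/2000 ≈ 0.854500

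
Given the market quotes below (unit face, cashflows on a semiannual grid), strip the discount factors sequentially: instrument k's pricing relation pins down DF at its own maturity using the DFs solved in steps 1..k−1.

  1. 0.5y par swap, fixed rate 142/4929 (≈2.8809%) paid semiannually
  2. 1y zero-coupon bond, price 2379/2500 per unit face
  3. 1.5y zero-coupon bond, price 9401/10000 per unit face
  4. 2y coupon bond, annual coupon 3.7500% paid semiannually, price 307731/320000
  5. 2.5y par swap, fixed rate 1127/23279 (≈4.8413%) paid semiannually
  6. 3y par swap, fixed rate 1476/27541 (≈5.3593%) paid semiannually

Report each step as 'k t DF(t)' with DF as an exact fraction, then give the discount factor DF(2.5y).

step 1 [0.5y] swap r/2=71/4929: DF=(1 − 71/4929·(0))/(1+71/4929) = 4929/5000 ≈ 0.985800
step 2 [1y] zero: DF = P = 2379/2500 ≈ 0.951600
step 3 [1.5y] zero: DF = P = 9401/10000 ≈ 0.940100
step 4 [2y] bond c/2=3/160: DF=(307731/320000 − 3/160·(0.985800+0.951600+0.940100))/(1+3/160) = 891/1000 ≈ 0.891000
step 5 [2.5y] swap r/2=1127/46558: DF=(1 − 1127/46558·(0.985800+0.951600+0.940100+0.891000))/(1+1127/46558) = 8873/10000 ≈ 0.887300
step 6 [3y] swap r/2=738/27541: DF=(1 − 738/27541·(0.985800+0.951600+0.940100+0.891000+0.887300))/(1+738/27541) = 2131/2500 ≈ 0.852400

1 1/2 4929/5000
2 1 2379/2500
3 3/2 9401/10000
4 2 891/1000
5 5/2 8873/10000
6 3 2131/2500
DF(2.5y) = 8873/10000 ≈ 0.887300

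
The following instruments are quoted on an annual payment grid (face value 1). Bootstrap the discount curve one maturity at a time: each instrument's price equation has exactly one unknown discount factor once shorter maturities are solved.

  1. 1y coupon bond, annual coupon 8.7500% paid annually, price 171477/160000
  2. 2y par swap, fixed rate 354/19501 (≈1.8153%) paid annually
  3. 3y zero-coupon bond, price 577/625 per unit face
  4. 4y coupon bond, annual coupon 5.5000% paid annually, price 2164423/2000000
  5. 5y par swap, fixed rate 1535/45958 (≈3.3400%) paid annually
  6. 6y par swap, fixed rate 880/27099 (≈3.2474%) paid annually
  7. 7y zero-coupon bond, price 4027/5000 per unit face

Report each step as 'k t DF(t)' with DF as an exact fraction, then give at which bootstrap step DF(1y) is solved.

1 1 1971/2000
2 2 4823/5000
3 3 577/625
4 4 219/250
5 5 1693/2000
6 6 103/125
7 7 4027/5000
DF(1y) is solved at step 1

step 1 [1y] bond c/1=7/80: DF=(171477/160000 − 7/80·(0))/(1+7/80) = 1971/2000 ≈ 0.985500
step 2 [2y] swap r/1=354/19501: DF=(1 − 354/19501·(0.985500))/(1+354/19501) = 4823/5000 ≈ 0.964600
step 3 [3y] zero: DF = P = 577/625 ≈ 0.923200
step 4 [4y] bond c/1=11/200: DF=(2164423/2000000 − 11/200·(0.985500+0.964600+0.923200))/(1+11/200) = 219/250 ≈ 0.876000
step 5 [5y] swap r/1=1535/45958: DF=(1 − 1535/45958·(0.985500+0.964600+0.923200+0.876000))/(1+1535/45958) = 1693/2000 ≈ 0.846500
step 6 [6y] swap r/1=880/27099: DF=(1 − 880/27099·(0.985500+0.964600+0.923200+0.876000+0.846500))/(1+880/27099) = 103/125 ≈ 0.824000
step 7 [7y] zero: DF = P = 4027/5000 ≈ 0.805400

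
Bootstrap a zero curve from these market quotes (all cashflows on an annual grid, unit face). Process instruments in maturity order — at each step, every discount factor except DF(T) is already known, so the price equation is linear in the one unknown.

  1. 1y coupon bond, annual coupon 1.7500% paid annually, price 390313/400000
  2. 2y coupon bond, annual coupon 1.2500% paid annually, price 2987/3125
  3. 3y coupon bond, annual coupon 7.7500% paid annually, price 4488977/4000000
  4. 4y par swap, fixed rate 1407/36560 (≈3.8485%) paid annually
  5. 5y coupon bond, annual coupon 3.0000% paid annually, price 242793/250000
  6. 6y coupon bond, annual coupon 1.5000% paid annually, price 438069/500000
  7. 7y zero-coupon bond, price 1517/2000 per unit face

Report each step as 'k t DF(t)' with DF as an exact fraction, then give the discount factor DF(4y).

1 1 959/1000
2 2 4661/5000
3 3 1811/2000
4 4 8593/10000
5 5 2091/2500
6 6 498/625
7 7 1517/2000
DF(4y) = 8593/10000 ≈ 0.859300

step 1 [1y] bond c/1=7/400: DF=(390313/400000 − 7/400·(0))/(1+7/400) = 959/1000 ≈ 0.959000
step 2 [2y] bond c/1=1/80: DF=(2987/3125 − 1/80·(0.959000))/(1+1/80) = 4661/5000 ≈ 0.932200
step 3 [3y] bond c/1=31/400: DF=(4488977/4000000 − 31/400·(0.959000+0.932200))/(1+31/400) = 1811/2000 ≈ 0.905500
step 4 [4y] swap r/1=1407/36560: DF=(1 − 1407/36560·(0.959000+0.932200+0.905500))/(1+1407/36560) = 8593/10000 ≈ 0.859300
step 5 [5y] bond c/1=3/100: DF=(242793/250000 − 3/100·(0.959000+0.932200+0.905500+0.859300))/(1+3/100) = 2091/2500 ≈ 0.836400
step 6 [6y] bond c/1=3/200: DF=(438069/500000 − 3/200·(0.959000+0.932200+0.905500+0.859300+0.836400))/(1+3/200) = 498/625 ≈ 0.796800
step 7 [7y] zero: DF = P = 1517/2000 ≈ 0.758500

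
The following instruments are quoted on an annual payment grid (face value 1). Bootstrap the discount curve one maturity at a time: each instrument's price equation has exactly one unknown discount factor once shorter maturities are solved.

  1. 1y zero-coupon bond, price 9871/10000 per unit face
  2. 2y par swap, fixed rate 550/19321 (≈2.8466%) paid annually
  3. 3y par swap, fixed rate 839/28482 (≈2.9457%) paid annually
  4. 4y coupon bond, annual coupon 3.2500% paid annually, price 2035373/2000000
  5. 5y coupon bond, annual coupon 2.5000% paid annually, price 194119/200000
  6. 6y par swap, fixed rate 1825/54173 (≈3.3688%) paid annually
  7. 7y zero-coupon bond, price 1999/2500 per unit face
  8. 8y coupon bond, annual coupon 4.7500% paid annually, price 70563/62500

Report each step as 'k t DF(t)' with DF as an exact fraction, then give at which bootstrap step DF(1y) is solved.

step 1 [1y] zero: DF = P = 9871/10000 ≈ 0.987100
step 2 [2y] swap r/1=550/19321: DF=(1 − 550/19321·(0.987100))/(1+550/19321) = 189/200 ≈ 0.945000
step 3 [3y] swap r/1=839/28482: DF=(1 − 839/28482·(0.987100+0.945000))/(1+839/28482) = 9161/10000 ≈ 0.916100
step 4 [4y] bond c/1=13/400: DF=(2035373/2000000 − 13/400·(0.987100+0.945000+0.916100))/(1+13/400) = 112/125 ≈ 0.896000
step 5 [5y] bond c/1=1/40: DF=(194119/200000 − 1/40·(0.987100+0.945000+0.916100+0.896000))/(1+1/40) = 2139/2500 ≈ 0.855600
step 6 [6y] swap r/1=1825/54173: DF=(1 − 1825/54173·(0.987100+0.945000+0.916100+0.896000+0.855600))/(1+1825/54173) = 327/400 ≈ 0.817500
step 7 [7y] zero: DF = P = 1999/2500 ≈ 0.799600
step 8 [8y] bond c/1=19/400: DF=(70563/62500 − 19/400·(0.987100+0.945000+0.916100+0.896000+0.855600+0.817500+0.799600))/(1+19/400) = 7959/10000 ≈ 0.795900

1 1 9871/10000
2 2 189/200
3 3 9161/10000
4 4 112/125
5 5 2139/2500
6 6 327/400
7 7 1999/2500
8 8 7959/10000
DF(1y) is solved at step 1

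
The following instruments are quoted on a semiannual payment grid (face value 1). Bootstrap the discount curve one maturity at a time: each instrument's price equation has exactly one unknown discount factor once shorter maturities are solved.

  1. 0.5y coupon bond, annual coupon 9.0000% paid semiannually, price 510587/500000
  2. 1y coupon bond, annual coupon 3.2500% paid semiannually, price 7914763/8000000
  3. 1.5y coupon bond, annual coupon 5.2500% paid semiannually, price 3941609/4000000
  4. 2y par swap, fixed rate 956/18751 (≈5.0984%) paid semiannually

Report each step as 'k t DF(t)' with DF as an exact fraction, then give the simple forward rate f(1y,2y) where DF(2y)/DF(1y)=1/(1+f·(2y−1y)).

1 1/2 2443/2500
2 1 9579/10000
3 3/2 9107/10000
4 2 2261/2500
f(1y,2y) = ((9579/10000)/(2261/2500) − 1)/(1) = 535/9044 ≈ 5.9155%

step 1 [0.5y] bond c/2=9/200: DF=(510587/500000 − 9/200·(0))/(1+9/200) = 2443/2500 ≈ 0.977200
step 2 [1y] bond c/2=13/800: DF=(7914763/8000000 − 13/800·(0.977200))/(1+13/800) = 9579/10000 ≈ 0.957900
step 3 [1.5y] bond c/2=21/800: DF=(3941609/4000000 − 21/800·(0.977200+0.957900))/(1+21/800) = 9107/10000 ≈ 0.910700
step 4 [2y] swap r/2=478/18751: DF=(1 − 478/18751·(0.977200+0.957900+0.910700))/(1+478/18751) = 2261/2500 ≈ 0.904400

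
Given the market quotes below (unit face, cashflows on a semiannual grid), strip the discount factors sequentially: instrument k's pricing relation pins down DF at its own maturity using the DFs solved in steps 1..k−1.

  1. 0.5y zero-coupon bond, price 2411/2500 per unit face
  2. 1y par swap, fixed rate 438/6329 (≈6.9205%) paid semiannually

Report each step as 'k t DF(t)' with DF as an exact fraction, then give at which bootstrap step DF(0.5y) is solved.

step 1 [0.5y] zero: DF = P = 2411/2500 ≈ 0.964400
step 2 [1y] swap r/2=219/6329: DF=(1 − 219/6329·(0.964400))/(1+219/6329) = 9343/10000 ≈ 0.934300

1 1/2 2411/2500
2 1 9343/10000
DF(0.5y) is solved at step 1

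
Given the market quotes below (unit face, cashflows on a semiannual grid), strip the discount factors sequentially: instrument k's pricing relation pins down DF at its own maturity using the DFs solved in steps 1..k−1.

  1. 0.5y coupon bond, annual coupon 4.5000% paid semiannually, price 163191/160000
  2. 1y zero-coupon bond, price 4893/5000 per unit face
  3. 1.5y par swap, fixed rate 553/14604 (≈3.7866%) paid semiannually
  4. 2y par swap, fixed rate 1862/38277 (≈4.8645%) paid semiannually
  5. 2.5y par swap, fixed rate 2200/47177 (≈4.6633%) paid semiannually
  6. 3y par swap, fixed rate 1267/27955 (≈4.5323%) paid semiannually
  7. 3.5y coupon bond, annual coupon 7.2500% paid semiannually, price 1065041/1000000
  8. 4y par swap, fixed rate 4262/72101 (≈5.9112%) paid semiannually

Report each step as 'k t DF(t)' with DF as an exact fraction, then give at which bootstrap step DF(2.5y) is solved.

1 1/2 399/400
2 1 4893/5000
3 3/2 9447/10000
4 2 9069/10000
5 5/2 89/100
6 3 8733/10000
7 7/2 4161/5000
8 4 7869/10000
DF(2.5y) is solved at step 5

step 1 [0.5y] bond c/2=9/400: DF=(163191/160000 − 9/400·(0))/(1+9/400) = 399/400 ≈ 0.997500
step 2 [1y] zero: DF = P = 4893/5000 ≈ 0.978600
step 3 [1.5y] swap r/2=553/29208: DF=(1 − 553/29208·(0.997500+0.978600))/(1+553/29208) = 9447/10000 ≈ 0.944700
step 4 [2y] swap r/2=931/38277: DF=(1 − 931/38277·(0.997500+0.978600+0.944700))/(1+931/38277) = 9069/10000 ≈ 0.906900
step 5 [2.5y] swap r/2=1100/47177: DF=(1 − 1100/47177·(0.997500+0.978600+0.944700+0.906900))/(1+1100/47177) = 89/100 ≈ 0.890000
step 6 [3y] swap r/2=1267/55910: DF=(1 − 1267/55910·(0.997500+0.978600+0.944700+0.906900+0.890000))/(1+1267/55910) = 8733/10000 ≈ 0.873300
step 7 [3.5y] bond c/2=29/800: DF=(1065041/1000000 − 29/800·(0.997500+0.978600+0.944700+0.906900+0.890000+0.873300))/(1+29/800) = 4161/5000 ≈ 0.832200
step 8 [4y] swap r/2=2131/72101: DF=(1 − 2131/72101·(0.997500+0.978600+0.944700+0.906900+0.890000+0.873300+0.832200))/(1+2131/72101) = 7869/10000 ≈ 0.786900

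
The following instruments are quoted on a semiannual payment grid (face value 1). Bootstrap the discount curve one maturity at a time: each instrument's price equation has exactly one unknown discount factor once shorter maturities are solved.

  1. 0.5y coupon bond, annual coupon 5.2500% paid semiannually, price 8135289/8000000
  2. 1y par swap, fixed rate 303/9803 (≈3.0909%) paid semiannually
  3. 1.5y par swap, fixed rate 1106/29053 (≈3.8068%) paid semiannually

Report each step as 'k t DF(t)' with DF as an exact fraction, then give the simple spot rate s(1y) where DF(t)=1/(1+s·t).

1 1/2 9909/10000
2 1 9697/10000
3 3/2 9447/10000
s(1y) = (1/(9697/10000) − 1)/(1) = 303/9697 ≈ 3.1247%

step 1 [0.5y] bond c/2=21/800: DF=(8135289/8000000 − 21/800·(0))/(1+21/800) = 9909/10000 ≈ 0.990900
step 2 [1y] swap r/2=303/19606: DF=(1 − 303/19606·(0.990900))/(1+303/19606) = 9697/10000 ≈ 0.969700
step 3 [1.5y] swap r/2=553/29053: DF=(1 − 553/29053·(0.990900+0.969700))/(1+553/29053) = 9447/10000 ≈ 0.944700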